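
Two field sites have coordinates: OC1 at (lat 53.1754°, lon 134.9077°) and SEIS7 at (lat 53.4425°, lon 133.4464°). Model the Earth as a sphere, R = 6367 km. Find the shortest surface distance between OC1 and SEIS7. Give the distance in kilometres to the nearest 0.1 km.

101.5 km

Δφ = 0.2671°,  Δλ = -1.4613°
a = sin²(Δφ/2) + cos φ₁ cos φ₂ sin²(Δλ/2) = 0.000063
c = 2·arcsin(√a) = 0.015936 rad = 0.9130°
d = R·c = 6367 × 0.015936 = 101.5 km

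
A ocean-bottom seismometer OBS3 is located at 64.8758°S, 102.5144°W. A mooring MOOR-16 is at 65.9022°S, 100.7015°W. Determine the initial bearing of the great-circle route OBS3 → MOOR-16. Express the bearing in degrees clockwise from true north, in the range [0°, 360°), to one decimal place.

144.5°

Δλ = 1.8129°
y = sin Δλ · cos φ₂ = 0.012917
x = cos φ₁ sin φ₂ − sin φ₁ cos φ₂ cos Δλ = -0.018098
θ = atan2(y, x) = 144.4843° → 144.4843° (mod 360°)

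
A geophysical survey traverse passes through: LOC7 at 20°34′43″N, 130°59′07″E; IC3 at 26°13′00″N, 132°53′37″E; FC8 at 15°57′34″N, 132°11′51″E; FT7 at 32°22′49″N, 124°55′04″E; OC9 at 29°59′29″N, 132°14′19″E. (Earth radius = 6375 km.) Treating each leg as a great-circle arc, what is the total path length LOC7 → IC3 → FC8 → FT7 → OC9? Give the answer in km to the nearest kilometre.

LOC7: φ = +20.57861°, λ = +130.98528°
IC3: φ = +26.21667°, λ = +132.89361°
FC8: φ = +15.95944°, λ = +132.19750°
FT7: φ = +32.38028°, λ = +124.91778°
OC9: φ = +29.99139°, λ = +132.23861°
LOC7→IC3: c = 0.103035 rad, d = 656.85 km
IC3→FC8: c = 0.179379 rad, d = 1143.54 km
FC8→FT7: c = 0.308907 rad, d = 1969.28 km
FT7→OC9: c = 0.116956 rad, d = 745.60 km
Total = 656.85 + 1143.54 + 1969.28 + 745.60 = 4515.27 km

4515 km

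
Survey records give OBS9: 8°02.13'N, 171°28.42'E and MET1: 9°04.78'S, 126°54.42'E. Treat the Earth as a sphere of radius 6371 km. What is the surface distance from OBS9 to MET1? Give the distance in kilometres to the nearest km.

5291 km

OBS9: φ = +8.03550°, λ = +171.47367°
MET1: φ = -9.07967°, λ = +126.90700°
Δφ = -17.1152°,  Δλ = -44.5667°
a = sin²(Δφ/2) + cos φ₁ cos φ₂ sin²(Δλ/2) = 0.162730
c = 2·arcsin(√a) = 0.830454 rad = 47.5815°
d = R·c = 6371 × 0.830454 = 5290.8 km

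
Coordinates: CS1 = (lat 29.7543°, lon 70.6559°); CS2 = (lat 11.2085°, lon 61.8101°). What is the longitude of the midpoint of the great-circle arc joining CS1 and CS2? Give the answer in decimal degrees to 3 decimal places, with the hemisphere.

65.963°E

Bx = cos φ₂ cos Δλ = 0.969259,  By = cos φ₂ sin Δλ = -0.150843
φₘ = atan2(sin φ₁ + sin φ₂, √((cos φ₁ + Bx)² + By²)) = 20.53727°
λₘ = λ₁ + atan2(By, cos φ₁ + Bx) = 65.96274°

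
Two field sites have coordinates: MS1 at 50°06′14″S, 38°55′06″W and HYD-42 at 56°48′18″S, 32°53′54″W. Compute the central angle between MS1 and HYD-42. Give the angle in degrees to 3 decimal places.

7.593°

MS1: φ = -50.10389°, λ = -38.91833°
HYD-42: φ = -56.80500°, λ = -32.89833°
Δφ = -6.7011°,  Δλ = 6.0200°
a = sin²(Δφ/2) + cos φ₁ cos φ₂ sin²(Δλ/2) = 0.004384
c = 2·arcsin(√a) = 0.132522 rad = 7.5929°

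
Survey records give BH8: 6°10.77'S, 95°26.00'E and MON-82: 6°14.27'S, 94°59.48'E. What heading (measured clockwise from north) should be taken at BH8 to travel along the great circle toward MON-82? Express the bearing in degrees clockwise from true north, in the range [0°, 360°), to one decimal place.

262.4°

BH8: φ = -6.17950°, λ = +95.43333°
MON-82: φ = -6.23783°, λ = +94.99133°
Δλ = -0.4420°
y = sin Δλ · cos φ₂ = -0.007669
x = cos φ₁ sin φ₂ − sin φ₁ cos φ₂ cos Δλ = -0.001021
θ = atan2(y, x) = -97.5859° → 262.4141° (mod 360°)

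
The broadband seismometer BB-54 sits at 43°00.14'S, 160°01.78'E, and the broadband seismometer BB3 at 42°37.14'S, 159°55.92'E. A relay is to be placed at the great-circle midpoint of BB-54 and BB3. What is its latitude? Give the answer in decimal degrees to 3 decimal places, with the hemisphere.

BB-54: φ = -43.00233°, λ = +160.02967°
BB3: φ = -42.61900°, λ = +159.93200°
Bx = cos φ₂ cos Δλ = 0.735872,  By = cos φ₂ sin Δλ = -0.001254
φₘ = atan2(sin φ₁ + sin φ₂, √((cos φ₁ + Bx)² + By²)) = -42.81068°
λₘ = λ₁ + atan2(By, cos φ₁ + Bx) = 159.98068°

42.811°S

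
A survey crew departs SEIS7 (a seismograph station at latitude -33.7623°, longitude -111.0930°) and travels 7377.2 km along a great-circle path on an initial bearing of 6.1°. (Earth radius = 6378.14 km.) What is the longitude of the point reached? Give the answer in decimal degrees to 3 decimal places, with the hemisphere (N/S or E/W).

δ = d/R = 7377.2/6378.14 = 1.156638 rad
φ₂ = arcsin(sin φ₁ cos δ + cos φ₁ sin δ cos θ)
   = arcsin(-0.55575·0.40242 + 0.83135·0.91546·0.99434) = 32.21589°
λ₂ = λ₁ + atan2(sin θ sin δ cos φ₁, cos δ − sin φ₁ sin φ₂) = -104.49041°

104.490°W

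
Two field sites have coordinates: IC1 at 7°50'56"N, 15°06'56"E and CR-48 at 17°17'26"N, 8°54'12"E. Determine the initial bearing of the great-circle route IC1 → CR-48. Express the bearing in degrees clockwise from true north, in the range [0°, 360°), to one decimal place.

327.9°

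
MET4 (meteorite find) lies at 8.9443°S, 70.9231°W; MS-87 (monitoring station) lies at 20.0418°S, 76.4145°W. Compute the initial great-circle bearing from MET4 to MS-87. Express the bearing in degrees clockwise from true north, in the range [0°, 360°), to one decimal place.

Δλ = -5.4914°
y = sin Δλ · cos φ₂ = -0.089901
x = cos φ₁ sin φ₂ − sin φ₁ cos φ₂ cos Δλ = -0.193149
θ = atan2(y, x) = -155.0404° → 204.9596° (mod 360°)

205.0°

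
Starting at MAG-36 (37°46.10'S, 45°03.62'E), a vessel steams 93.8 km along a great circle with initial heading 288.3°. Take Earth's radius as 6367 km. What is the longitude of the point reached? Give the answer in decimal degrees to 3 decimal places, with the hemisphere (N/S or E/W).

44.050°E

MAG-36: φ = -37.76833°, λ = +45.06033°
δ = d/R = 93.8/6367 = 0.014732 rad
φ₂ = arcsin(sin φ₁ cos δ + cos φ₁ sin δ cos θ)
   = arcsin(-0.61247·0.99989 + 0.79049·0.01473·0.31399) = -37.49898°
λ₂ = λ₁ + atan2(sin θ sin δ cos φ₁, cos δ − sin φ₁ sin φ₂) = 44.05018°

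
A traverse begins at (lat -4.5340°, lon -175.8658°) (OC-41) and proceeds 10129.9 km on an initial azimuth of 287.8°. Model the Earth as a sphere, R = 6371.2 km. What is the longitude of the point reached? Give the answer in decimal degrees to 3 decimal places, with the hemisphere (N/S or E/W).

δ = d/R = 10129.9/6371.2 = 1.589952 rad
φ₂ = arcsin(sin φ₁ cos δ + cos φ₁ sin δ cos θ)
   = arcsin(-0.07905·-0.01915 + 0.99687·0.99982·0.30570) = 17.83019°
λ₂ = λ₁ + atan2(sin θ sin δ cos φ₁, cos δ − sin φ₁ sin φ₂) = 94.43915°

94.439°E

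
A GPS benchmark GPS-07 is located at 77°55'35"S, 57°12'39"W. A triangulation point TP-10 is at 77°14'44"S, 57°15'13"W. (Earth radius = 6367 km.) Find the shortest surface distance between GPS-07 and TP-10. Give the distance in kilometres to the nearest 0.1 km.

GPS-07: φ = -77.92639°, λ = -57.21083°
TP-10: φ = -77.24556°, λ = -57.25361°
Δφ = 0.6808°,  Δλ = -0.0428°
a = sin²(Δφ/2) + cos φ₁ cos φ₂ sin²(Δλ/2) = 0.000035
c = 2·arcsin(√a) = 0.011884 rad = 0.6809°
d = R·c = 6367 × 0.011884 = 75.7 km

75.7 km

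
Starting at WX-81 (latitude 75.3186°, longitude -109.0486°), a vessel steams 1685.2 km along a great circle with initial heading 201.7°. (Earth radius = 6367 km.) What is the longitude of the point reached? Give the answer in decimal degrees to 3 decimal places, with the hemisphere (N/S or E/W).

δ = d/R = 1685.2/6367 = 0.264677 rad
φ₂ = arcsin(sin φ₁ cos δ + cos φ₁ sin δ cos θ)
   = arcsin(0.96735·0.96518 + 0.25344·0.26160·-0.92913) = 60.69917°
λ₂ = λ₁ + atan2(sin θ sin δ cos φ₁, cos δ − sin φ₁ sin φ₂) = -120.44769°

120.448°W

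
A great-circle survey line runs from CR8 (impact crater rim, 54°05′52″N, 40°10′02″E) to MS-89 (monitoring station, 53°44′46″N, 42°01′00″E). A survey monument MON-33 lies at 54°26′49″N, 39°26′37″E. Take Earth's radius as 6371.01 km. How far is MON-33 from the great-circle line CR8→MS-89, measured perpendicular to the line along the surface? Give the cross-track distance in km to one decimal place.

23.5 km

CR8: φ = +54.09778°, λ = +40.16722°
MS-89: φ = +53.74611°, λ = +42.01667°
MON-33: φ = +54.44694°, λ = +39.44361°
δ₁₃ = central angle CR8→MON-33 = 0.009567 rad  (haversine)
θ₁₃ = bearing CR8→MON-33 = 309.862°,  θ₁₂ = bearing CR8→MS-89 = 107.146°
dₓₜ = R·arcsin(sin δ₁₃ · sin(θ₁₃ − θ₁₂)) = 6371.01·arcsin(0.00957·sin(202.716°)) = -23.536 km
|dₓₜ| = 23.536 km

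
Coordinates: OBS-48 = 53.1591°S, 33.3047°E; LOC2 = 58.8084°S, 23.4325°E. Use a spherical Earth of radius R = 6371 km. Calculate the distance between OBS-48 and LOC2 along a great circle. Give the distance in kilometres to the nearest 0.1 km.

876.8 km

Δφ = -5.6493°,  Δλ = -9.8722°
a = sin²(Δφ/2) + cos φ₁ cos φ₂ sin²(Δλ/2) = 0.004728
c = 2·arcsin(√a) = 0.137623 rad = 7.8852°
d = R·c = 6371 × 0.137623 = 876.8 km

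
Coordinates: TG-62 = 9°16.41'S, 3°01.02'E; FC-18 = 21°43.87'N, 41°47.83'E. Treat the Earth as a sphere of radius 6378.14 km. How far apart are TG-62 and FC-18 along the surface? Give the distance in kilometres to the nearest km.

TG-62: φ = -9.27350°, λ = +3.01700°
FC-18: φ = +21.73117°, λ = +41.79717°
Δφ = 31.0047°,  Δλ = 38.7802°
a = sin²(Δφ/2) + cos φ₁ cos φ₂ sin²(Δλ/2) = 0.172488
c = 2·arcsin(√a) = 0.856583 rad = 49.0786°
d = R·c = 6378.14 × 0.856583 = 5463.4 km

5463 km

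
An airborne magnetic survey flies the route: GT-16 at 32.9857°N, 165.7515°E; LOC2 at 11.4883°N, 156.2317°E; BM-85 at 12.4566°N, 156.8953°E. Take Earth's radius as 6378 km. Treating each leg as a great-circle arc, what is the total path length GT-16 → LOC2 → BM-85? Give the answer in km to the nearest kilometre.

GT-16→LOC2: c = 0.404971 rad, d = 2582.90 km
LOC2→BM-85: c = 0.020346 rad, d = 129.77 km
Total = 2582.90 + 129.77 = 2712.67 km

2713 km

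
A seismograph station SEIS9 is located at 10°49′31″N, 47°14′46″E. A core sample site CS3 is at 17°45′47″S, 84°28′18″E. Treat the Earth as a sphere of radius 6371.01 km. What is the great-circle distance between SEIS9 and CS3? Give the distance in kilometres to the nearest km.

SEIS9: φ = +10.82528°, λ = +47.24611°
CS3: φ = -17.76306°, λ = +84.47167°
Δφ = -28.5883°,  Δλ = 37.2256°
a = sin²(Δφ/2) + cos φ₁ cos φ₂ sin²(Δλ/2) = 0.156247
c = 2·arcsin(√a) = 0.812747 rad = 46.5670°
d = R·c = 6371.01 × 0.812747 = 5178.0 km

5178 km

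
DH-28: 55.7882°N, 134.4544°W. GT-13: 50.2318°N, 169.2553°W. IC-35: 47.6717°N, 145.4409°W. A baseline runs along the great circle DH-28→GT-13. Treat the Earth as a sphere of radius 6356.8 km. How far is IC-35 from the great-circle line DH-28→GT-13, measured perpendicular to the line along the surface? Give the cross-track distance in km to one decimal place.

δ₁₃ = central angle DH-28→IC-35 = 0.184414 rad  (haversine)
θ₁₃ = bearing DH-28→IC-35 = 224.415°,  θ₁₂ = bearing DH-28→GT-13 = 269.653°
dₓₜ = R·arcsin(sin δ₁₃ · sin(θ₁₃ − θ₁₂)) = 6356.8·arcsin(0.18337·sin(-45.239°)) = -830.020 km
|dₓₜ| = 830.020 km

830.0 km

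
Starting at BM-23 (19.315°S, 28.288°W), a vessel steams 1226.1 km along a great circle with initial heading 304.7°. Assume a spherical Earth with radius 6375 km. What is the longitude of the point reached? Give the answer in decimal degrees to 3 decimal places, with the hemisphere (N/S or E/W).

37.563°W

δ = d/R = 1226.1/6375 = 0.192329 rad
φ₂ = arcsin(sin φ₁ cos δ + cos φ₁ sin δ cos θ)
   = arcsin(-0.33076·0.98156 + 0.94371·0.19115·0.56928) = -12.82489°
λ₂ = λ₁ + atan2(sin θ sin δ cos φ₁, cos δ − sin φ₁ sin φ₂) = -37.56282°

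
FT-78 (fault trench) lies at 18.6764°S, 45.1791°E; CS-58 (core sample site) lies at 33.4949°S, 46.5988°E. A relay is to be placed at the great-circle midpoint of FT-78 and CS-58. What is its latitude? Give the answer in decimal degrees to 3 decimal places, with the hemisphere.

Bx = cos φ₂ cos Δλ = 0.833679,  By = cos φ₂ sin Δλ = 0.020661
φₘ = atan2(sin φ₁ + sin φ₂, √((cos φ₁ + Bx)² + By²)) = -26.08738°
λₘ = λ₁ + atan2(By, cos φ₁ + Bx) = 45.84375°

26.087°S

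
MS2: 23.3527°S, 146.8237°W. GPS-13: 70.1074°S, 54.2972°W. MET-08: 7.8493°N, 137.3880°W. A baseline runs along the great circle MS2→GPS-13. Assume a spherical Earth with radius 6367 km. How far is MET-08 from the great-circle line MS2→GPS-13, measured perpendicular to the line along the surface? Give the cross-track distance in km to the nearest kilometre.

2195 km

δ₁₃ = central angle MS2→MET-08 = 0.567884 rad  (haversine)
θ₁₃ = bearing MS2→MET-08 = 17.575°,  θ₁₂ = bearing MS2→GPS-13 = 158.642°
dₓₜ = R·arcsin(sin δ₁₃ · sin(θ₁₃ − θ₁₂)) = 6367·arcsin(0.53785·sin(-141.067°)) = -2195.236 km
|dₓₜ| = 2195.236 km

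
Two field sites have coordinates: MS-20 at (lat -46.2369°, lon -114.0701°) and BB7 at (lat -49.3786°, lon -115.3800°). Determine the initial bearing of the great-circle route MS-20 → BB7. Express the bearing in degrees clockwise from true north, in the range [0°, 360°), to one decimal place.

195.2°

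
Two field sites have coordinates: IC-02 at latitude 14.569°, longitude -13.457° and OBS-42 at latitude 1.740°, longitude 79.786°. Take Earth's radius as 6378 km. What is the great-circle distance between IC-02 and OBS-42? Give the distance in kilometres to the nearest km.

10319 km

Δφ = -12.8290°,  Δλ = 93.2430°
a = sin²(Δφ/2) + cos φ₁ cos φ₂ sin²(Δλ/2) = 0.523544
c = 2·arcsin(√a) = 1.617902 rad = 92.6990°
d = R·c = 6378 × 1.617902 = 10319.0 km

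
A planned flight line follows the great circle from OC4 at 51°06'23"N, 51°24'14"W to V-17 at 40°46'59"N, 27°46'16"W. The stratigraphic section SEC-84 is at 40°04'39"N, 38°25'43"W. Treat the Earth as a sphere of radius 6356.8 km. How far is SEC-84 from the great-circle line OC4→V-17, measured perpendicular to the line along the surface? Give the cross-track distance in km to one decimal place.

600.8 km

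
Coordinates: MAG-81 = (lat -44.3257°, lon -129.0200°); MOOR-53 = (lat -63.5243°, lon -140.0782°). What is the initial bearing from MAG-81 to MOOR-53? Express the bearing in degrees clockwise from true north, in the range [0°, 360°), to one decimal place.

194.3°

Δλ = -11.0582°
y = sin Δλ · cos φ₂ = -0.085511
x = cos φ₁ sin φ₂ − sin φ₁ cos φ₂ cos Δλ = -0.334627
θ = atan2(y, x) = -165.6654° → 194.3346° (mod 360°)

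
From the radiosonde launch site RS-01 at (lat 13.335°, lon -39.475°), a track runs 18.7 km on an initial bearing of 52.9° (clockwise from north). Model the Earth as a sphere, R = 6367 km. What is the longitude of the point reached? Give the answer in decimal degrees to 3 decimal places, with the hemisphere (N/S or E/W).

δ = d/R = 18.7/6367 = 0.002937 rad
φ₂ = arcsin(sin φ₁ cos δ + cos φ₁ sin δ cos θ)
   = arcsin(0.23064·1.00000 + 0.97304·0.00294·0.60321) = 13.43647°
λ₂ = λ₁ + atan2(sin θ sin δ cos φ₁, cos δ − sin φ₁ sin φ₂) = -39.33701°

39.337°W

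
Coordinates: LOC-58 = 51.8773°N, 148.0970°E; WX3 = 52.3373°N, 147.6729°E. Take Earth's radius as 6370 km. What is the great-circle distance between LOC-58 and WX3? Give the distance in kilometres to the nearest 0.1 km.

58.8 km

Δφ = 0.4600°,  Δλ = -0.4241°
a = sin²(Δφ/2) + cos φ₁ cos φ₂ sin²(Δλ/2) = 0.000021
c = 2·arcsin(√a) = 0.009226 rad = 0.5286°
d = R·c = 6370 × 0.009226 = 58.8 km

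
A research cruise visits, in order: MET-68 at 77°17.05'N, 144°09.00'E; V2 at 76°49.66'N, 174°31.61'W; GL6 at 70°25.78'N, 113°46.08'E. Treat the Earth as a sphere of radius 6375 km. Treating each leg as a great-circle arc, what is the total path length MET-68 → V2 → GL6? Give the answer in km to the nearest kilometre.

MET-68: φ = +77.28417°, λ = +144.15000°
V2: φ = +76.82767°, λ = -174.52683°
GL6: φ = +70.42967°, λ = +113.76800°
MET-68→V2: c = 0.158417 rad, d = 1009.91 km
V2→GL6: c = 0.344036 rad, d = 2193.23 km
Total = 1009.91 + 2193.23 = 3203.14 km

3203 km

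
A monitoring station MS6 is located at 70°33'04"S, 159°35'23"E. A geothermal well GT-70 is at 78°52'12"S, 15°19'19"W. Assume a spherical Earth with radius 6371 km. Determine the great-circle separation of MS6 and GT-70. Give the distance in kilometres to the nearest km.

MS6: φ = -70.55111°, λ = +159.58972°
GT-70: φ = -78.87000°, λ = -15.32194°
Δφ = -8.3189°,  Δλ = -174.9117°
a = sin²(Δφ/2) + cos φ₁ cos φ₂ sin²(Δλ/2) = 0.069409
c = 2·arcsin(√a) = 0.533204 rad = 30.5503°
d = R·c = 6371 × 0.533204 = 3397.0 km

3397 km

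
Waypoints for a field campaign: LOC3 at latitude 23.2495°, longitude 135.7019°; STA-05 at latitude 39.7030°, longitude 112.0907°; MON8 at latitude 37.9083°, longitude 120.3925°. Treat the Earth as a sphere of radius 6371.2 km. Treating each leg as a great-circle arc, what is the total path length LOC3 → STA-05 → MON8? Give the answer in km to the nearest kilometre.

LOC3→STA-05: c = 0.451320 rad, d = 2875.45 km
STA-05→MON8: c = 0.117126 rad, d = 746.23 km
Total = 2875.45 + 746.23 = 3621.68 km

3622 km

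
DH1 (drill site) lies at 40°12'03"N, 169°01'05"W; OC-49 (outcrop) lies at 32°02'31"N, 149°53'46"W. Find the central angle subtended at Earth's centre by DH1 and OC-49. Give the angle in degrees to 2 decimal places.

DH1: φ = +40.20083°, λ = -169.01806°
OC-49: φ = +32.04194°, λ = -149.89611°
Δφ = -8.1589°,  Δλ = 19.1219°
a = sin²(Δφ/2) + cos φ₁ cos φ₂ sin²(Δλ/2) = 0.022922
c = 2·arcsin(√a) = 0.303971 rad = 17.4163°

17.42°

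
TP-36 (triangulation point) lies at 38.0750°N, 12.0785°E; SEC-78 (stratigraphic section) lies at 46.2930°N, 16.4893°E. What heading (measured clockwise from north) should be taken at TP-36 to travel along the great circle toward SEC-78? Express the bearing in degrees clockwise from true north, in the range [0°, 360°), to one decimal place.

20.2°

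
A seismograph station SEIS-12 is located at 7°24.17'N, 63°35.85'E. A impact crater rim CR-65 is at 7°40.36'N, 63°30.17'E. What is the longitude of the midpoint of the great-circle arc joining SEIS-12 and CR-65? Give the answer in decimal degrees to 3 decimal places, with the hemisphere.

63.550°E

SEIS-12: φ = +7.40283°, λ = +63.59750°
CR-65: φ = +7.67267°, λ = +63.50283°
Bx = cos φ₂ cos Δλ = 0.991046,  By = cos φ₂ sin Δλ = -0.001637
φₘ = atan2(sin φ₁ + sin φ₂, √((cos φ₁ + Bx)² + By²)) = 7.53775°
λₘ = λ₁ + atan2(By, cos φ₁ + Bx) = 63.55018°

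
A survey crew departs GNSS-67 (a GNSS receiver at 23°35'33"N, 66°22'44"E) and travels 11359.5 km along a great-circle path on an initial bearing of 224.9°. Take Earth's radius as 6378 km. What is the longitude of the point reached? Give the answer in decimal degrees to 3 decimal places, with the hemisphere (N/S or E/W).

GNSS-67: φ = +23.59250°, λ = +66.37889°
δ = d/R = 11359.5/6378 = 1.781044 rad
φ₂ = arcsin(sin φ₁ cos δ + cos φ₁ sin δ cos θ)
   = arcsin(0.40023·-0.20870 + 0.91642·0.97798·-0.70834) = -45.91988°
λ₂ = λ₁ + atan2(sin θ sin δ cos φ₁, cos δ − sin φ₁ sin φ₂) = -16.52009°

16.520°W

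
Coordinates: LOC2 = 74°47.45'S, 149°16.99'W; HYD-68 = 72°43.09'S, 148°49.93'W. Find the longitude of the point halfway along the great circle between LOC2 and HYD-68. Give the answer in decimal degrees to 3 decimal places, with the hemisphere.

149.044°W

LOC2: φ = -74.79083°, λ = -149.28317°
HYD-68: φ = -72.71817°, λ = -148.83217°
Bx = cos φ₂ cos Δλ = 0.297063,  By = cos φ₂ sin Δλ = 0.002338
φₘ = atan2(sin φ₁ + sin φ₂, √((cos φ₁ + Bx)² + By²)) = -73.75462°
λₘ = λ₁ + atan2(By, cos φ₁ + Bx) = -149.04367°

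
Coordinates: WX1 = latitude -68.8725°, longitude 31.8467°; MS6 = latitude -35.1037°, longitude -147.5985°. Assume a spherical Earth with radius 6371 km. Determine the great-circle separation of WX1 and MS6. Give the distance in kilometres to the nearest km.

8453 km

Δφ = 33.7688°,  Δλ = -179.4452°
a = sin²(Δφ/2) + cos φ₁ cos φ₂ sin²(Δλ/2) = 0.379234
c = 2·arcsin(√a) = 1.326851 rad = 76.0230°
d = R·c = 6371 × 1.326851 = 8453.4 km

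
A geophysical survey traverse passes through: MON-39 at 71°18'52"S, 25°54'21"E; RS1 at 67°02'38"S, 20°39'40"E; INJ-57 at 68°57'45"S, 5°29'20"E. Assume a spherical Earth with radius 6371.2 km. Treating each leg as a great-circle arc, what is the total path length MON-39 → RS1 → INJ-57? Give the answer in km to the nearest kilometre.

1183 km

MON-39: φ = -71.31444°, λ = +25.90583°
RS1: φ = -67.04389°, λ = +20.66111°
INJ-57: φ = -68.96250°, λ = +5.48889°
MON-39→RS1: c = 0.081258 rad, d = 517.71 km
RS1→INJ-57: c = 0.104363 rad, d = 664.92 km
Total = 517.71 + 664.92 = 1182.63 km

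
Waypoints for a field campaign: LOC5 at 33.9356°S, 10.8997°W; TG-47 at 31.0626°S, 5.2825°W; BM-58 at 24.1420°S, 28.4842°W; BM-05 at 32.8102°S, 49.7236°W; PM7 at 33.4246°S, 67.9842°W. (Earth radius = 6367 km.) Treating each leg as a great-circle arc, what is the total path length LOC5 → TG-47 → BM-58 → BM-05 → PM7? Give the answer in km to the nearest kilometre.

7001 km

LOC5→TG-47: c = 0.096677 rad, d = 615.55 km
TG-47→BM-58: c = 0.377756 rad, d = 2405.17 km
BM-58→BM-05: c = 0.358335 rad, d = 2281.52 km
BM-05→PM7: c = 0.266808 rad, d = 1698.76 km
Total = 615.55 + 2405.17 + 2281.52 + 1698.76 = 7001.00 km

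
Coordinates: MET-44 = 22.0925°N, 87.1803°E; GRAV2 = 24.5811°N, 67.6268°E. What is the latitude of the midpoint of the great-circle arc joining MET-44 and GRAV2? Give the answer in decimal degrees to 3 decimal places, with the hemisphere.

23.643°N

Bx = cos φ₂ cos Δλ = 0.856929,  By = cos φ₂ sin Δλ = -0.304355
φₘ = atan2(sin φ₁ + sin φ₂, √((cos φ₁ + Bx)² + By²)) = 23.64318°
λₘ = λ₁ + atan2(By, cos φ₁ + Bx) = 77.49607°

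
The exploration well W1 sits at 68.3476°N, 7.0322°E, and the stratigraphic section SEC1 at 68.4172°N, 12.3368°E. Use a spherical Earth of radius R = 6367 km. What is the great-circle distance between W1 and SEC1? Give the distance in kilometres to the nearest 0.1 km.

Δφ = 0.0696°,  Δλ = 5.3046°
a = sin²(Δφ/2) + cos φ₁ cos φ₂ sin²(Δλ/2) = 0.000291
c = 2·arcsin(√a) = 0.034119 rad = 1.9549°
d = R·c = 6367 × 0.034119 = 217.2 km

217.2 km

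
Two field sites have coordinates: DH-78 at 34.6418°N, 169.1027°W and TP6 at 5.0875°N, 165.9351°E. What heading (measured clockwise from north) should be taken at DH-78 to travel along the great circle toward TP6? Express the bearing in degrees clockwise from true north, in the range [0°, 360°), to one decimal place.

Δλ = -24.9622°
y = sin Δλ · cos φ₂ = -0.420358
x = cos φ₁ sin φ₂ − sin φ₁ cos φ₂ cos Δλ = -0.440357
θ = atan2(y, x) = -136.3311° → 223.6689° (mod 360°)

223.7°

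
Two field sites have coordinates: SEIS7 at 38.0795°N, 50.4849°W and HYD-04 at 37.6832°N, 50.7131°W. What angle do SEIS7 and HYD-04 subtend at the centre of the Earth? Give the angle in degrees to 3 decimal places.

Δφ = -0.3963°,  Δλ = -0.2282°
a = sin²(Δφ/2) + cos φ₁ cos φ₂ sin²(Δλ/2) = 0.000014
c = 2·arcsin(√a) = 0.007598 rad = 0.4353°

0.435°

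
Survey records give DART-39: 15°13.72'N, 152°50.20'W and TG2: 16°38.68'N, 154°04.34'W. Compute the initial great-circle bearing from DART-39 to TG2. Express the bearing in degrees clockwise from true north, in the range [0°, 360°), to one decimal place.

320.2°

DART-39: φ = +15.22867°, λ = -152.83667°
TG2: φ = +16.64467°, λ = -154.07233°
Δλ = -1.2357°
y = sin Δλ · cos φ₂ = -0.020661
x = cos φ₁ sin φ₂ − sin φ₁ cos φ₂ cos Δλ = 0.024770
θ = atan2(y, x) = -39.8324° → 320.1676° (mod 360°)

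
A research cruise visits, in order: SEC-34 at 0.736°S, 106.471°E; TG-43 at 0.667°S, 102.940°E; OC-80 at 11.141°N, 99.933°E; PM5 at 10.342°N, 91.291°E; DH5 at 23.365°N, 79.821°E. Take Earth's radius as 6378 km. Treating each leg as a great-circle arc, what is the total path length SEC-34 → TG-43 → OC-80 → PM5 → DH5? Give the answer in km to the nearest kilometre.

4592 km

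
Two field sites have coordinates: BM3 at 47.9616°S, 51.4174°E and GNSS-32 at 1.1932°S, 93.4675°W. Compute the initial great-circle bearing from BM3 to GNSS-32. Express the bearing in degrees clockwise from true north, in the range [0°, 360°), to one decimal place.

222.8°

Δλ = -144.8849°
y = sin Δλ · cos φ₂ = -0.575096
x = cos φ₁ sin φ₂ − sin φ₁ cos φ₂ cos Δλ = -0.621337
θ = atan2(y, x) = -137.2133° → 222.7867° (mod 360°)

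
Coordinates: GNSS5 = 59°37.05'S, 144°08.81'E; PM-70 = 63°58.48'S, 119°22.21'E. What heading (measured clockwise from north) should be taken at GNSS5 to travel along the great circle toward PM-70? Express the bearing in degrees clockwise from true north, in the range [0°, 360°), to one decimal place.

GNSS5: φ = -59.61750°, λ = +144.14683°
PM-70: φ = -63.97467°, λ = +119.37017°
Δλ = -24.7767°
y = sin Δλ · cos φ₂ = -0.183880
x = cos φ₁ sin φ₂ − sin φ₁ cos φ₂ cos Δλ = -0.110816
θ = atan2(y, x) = -121.0755° → 238.9245° (mod 360°)

238.9°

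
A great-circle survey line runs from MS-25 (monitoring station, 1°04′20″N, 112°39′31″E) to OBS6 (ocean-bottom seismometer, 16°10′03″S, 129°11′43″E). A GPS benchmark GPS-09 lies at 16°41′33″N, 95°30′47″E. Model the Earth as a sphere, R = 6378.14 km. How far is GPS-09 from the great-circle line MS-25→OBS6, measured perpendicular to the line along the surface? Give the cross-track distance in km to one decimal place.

152.9 km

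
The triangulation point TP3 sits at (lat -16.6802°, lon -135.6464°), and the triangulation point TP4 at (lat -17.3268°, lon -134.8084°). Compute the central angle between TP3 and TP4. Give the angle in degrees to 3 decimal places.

Δφ = -0.6466°,  Δλ = 0.8380°
a = sin²(Δφ/2) + cos φ₁ cos φ₂ sin²(Δλ/2) = 0.000081
c = 2·arcsin(√a) = 0.017972 rad = 1.0297°

1.030°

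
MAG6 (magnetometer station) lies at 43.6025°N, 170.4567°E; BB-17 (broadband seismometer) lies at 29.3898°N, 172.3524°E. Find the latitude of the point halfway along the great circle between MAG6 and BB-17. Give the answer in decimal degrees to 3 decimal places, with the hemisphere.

36.500°N

Bx = cos φ₂ cos Δλ = 0.870824,  By = cos φ₂ sin Δλ = 0.028823
φₘ = atan2(sin φ₁ + sin φ₂, √((cos φ₁ + Bx)² + By²)) = 36.49987°
λₘ = λ₁ + atan2(By, cos φ₁ + Bx) = 171.49199°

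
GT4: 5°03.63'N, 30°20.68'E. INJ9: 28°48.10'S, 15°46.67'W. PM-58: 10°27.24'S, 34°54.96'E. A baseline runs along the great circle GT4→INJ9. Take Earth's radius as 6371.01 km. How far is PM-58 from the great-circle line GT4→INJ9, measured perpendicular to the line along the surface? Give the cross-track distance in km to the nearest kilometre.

GT4: φ = +5.06050°, λ = +30.34467°
INJ9: φ = -28.80167°, λ = -15.77783°
PM-58: φ = -10.45400°, λ = +34.91600°
δ₁₃ = central angle GT4→PM-58 = 0.282194 rad  (haversine)
θ₁₃ = bearing GT4→PM-58 = 163.652°,  θ₁₂ = bearing GT4→INJ9 = 229.816°
dₓₜ = R·arcsin(sin δ₁₃ · sin(θ₁₃ − θ₁₂)) = 6371.01·arcsin(0.27846·sin(-66.164°)) = -1640.857 km
|dₓₜ| = 1640.857 km

1641 km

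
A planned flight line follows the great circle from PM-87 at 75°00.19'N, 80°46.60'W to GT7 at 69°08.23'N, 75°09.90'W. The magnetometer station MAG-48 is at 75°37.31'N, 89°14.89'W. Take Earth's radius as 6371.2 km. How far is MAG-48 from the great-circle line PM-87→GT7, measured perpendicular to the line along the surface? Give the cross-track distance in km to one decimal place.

PM-87: φ = +75.00317°, λ = -80.77667°
GT7: φ = +69.13717°, λ = -75.16500°
MAG-48: φ = +75.62183°, λ = -89.24817°
δ₁₃ = central angle PM-87→MAG-48 = 0.038974 rad  (haversine)
θ₁₃ = bearing PM-87→MAG-48 = 290.138°,  θ₁₂ = bearing PM-87→GT7 = 160.898°
dₓₜ = R·arcsin(sin δ₁₃ · sin(θ₁₃ − θ₁₂)) = 6371.2·arcsin(0.03896·sin(129.240°)) = 192.296 km
|dₓₜ| = 192.296 km

192.3 km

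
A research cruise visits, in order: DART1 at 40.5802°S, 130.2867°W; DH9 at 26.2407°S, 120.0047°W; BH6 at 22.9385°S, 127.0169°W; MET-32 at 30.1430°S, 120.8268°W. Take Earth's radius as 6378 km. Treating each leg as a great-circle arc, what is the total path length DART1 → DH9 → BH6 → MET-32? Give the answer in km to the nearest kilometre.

DART1→DH9: c = 0.291181 rad, d = 1857.15 km
DH9→BH6: c = 0.125293 rad, d = 799.12 km
BH6→MET-32: c = 0.158523 rad, d = 1011.06 km
Total = 1857.15 + 799.12 + 1011.06 = 3667.33 km

3667 km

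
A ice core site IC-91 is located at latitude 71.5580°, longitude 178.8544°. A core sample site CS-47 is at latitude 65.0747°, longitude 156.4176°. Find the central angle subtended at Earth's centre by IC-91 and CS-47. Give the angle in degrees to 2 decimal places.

10.42°

Δφ = -6.4833°,  Δλ = -22.4368°
a = sin²(Δφ/2) + cos φ₁ cos φ₂ sin²(Δλ/2) = 0.008244
c = 2·arcsin(√a) = 0.181840 rad = 10.4186°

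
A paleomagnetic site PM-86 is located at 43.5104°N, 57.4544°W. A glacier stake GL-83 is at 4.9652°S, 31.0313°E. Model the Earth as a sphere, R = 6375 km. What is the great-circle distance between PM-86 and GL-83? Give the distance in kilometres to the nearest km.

10272 km

Δφ = -48.4756°,  Δλ = 88.4857°
a = sin²(Δφ/2) + cos φ₁ cos φ₂ sin²(Δλ/2) = 0.520248
c = 2·arcsin(√a) = 1.611303 rad = 92.3208°
d = R·c = 6375 × 1.611303 = 10272.1 km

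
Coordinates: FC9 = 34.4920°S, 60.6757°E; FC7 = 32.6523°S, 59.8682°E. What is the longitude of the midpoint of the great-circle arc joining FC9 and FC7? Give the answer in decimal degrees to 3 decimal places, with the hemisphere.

Bx = cos φ₂ cos Δλ = 0.841877,  By = cos φ₂ sin Δλ = -0.011866
φₘ = atan2(sin φ₁ + sin φ₂, √((cos φ₁ + Bx)² + By²)) = -33.57281°
λₘ = λ₁ + atan2(By, cos φ₁ + Bx) = 60.26765°

60.268°E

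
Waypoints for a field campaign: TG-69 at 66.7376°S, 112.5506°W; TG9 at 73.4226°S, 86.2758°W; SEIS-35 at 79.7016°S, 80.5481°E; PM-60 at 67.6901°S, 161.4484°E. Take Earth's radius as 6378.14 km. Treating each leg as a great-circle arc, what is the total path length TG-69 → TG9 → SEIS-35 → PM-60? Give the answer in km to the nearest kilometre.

TG-69→TG9: c = 0.192343 rad, d = 1226.79 km
TG9→SEIS-35: c = 0.466092 rad, d = 2972.80 km
SEIS-35→PM-60: c = 0.400225 rad, d = 2552.69 km
Total = 1226.79 + 2972.80 + 2552.69 = 6752.28 km

6752 km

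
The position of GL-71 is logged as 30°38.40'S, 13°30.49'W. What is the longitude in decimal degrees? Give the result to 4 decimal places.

13° + 30.49′/60 = 13 + 0.50817 = 13.5082°

13.5082°W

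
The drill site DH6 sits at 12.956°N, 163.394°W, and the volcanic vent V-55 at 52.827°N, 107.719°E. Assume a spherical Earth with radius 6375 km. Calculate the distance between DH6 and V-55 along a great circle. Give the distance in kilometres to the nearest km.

8795 km

Δφ = 39.8710°,  Δλ = -88.8870°
a = sin²(Δφ/2) + cos φ₁ cos φ₂ sin²(Δλ/2) = 0.404957
c = 2·arcsin(√a) = 1.379547 rad = 79.0422°
d = R·c = 6375 × 1.379547 = 8794.6 km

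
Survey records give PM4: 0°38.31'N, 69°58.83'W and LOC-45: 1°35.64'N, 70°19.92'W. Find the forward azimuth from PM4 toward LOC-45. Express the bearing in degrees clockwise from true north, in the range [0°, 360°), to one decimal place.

339.8°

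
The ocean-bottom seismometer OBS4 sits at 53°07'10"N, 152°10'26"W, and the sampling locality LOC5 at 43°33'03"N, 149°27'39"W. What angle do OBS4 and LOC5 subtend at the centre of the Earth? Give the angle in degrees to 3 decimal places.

9.735°

OBS4: φ = +53.11944°, λ = -152.17389°
LOC5: φ = +43.55083°, λ = -149.46083°
Δφ = -9.5686°,  Δλ = 2.7131°
a = sin²(Δφ/2) + cos φ₁ cos φ₂ sin²(Δλ/2) = 0.007200
c = 2·arcsin(√a) = 0.169912 rad = 9.7352°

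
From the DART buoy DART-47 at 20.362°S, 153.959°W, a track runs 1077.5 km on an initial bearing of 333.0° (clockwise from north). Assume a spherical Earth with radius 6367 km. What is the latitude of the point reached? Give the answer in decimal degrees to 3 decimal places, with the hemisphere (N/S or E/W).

11.671°S

δ = d/R = 1077.5/6367 = 0.169232 rad
φ₂ = arcsin(sin φ₁ cos δ + cos φ₁ sin δ cos θ)
   = arcsin(-0.34795·0.98571 + 0.93751·0.16843·0.89101) = -11.67084°
λ₂ = λ₁ + atan2(sin θ sin δ cos φ₁, cos δ − sin φ₁ sin φ₂) = -158.43708°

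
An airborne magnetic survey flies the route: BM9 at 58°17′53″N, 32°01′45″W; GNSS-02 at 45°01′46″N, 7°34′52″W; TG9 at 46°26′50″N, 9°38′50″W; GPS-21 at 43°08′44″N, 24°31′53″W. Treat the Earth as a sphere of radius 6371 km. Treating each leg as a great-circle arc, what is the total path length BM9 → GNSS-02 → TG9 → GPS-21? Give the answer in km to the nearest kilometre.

3671 km

BM9: φ = +58.29806°, λ = -32.02917°
GNSS-02: φ = +45.02944°, λ = -7.58111°
TG9: φ = +46.44722°, λ = -9.64722°
GPS-21: φ = +43.14556°, λ = -24.53139°
BM9→GNSS-02: c = 0.348153 rad, d = 2218.08 km
GNSS-02→TG9: c = 0.035293 rad, d = 224.85 km
TG9→GPS-21: c = 0.192796 rad, d = 1228.30 km
Total = 2218.08 + 224.85 + 1228.30 = 3671.24 km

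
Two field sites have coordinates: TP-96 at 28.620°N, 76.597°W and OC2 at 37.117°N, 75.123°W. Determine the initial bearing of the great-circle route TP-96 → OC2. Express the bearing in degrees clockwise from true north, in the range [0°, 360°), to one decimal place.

7.9°

Δλ = 1.4740°
y = sin Δλ · cos φ₂ = 0.020512
x = cos φ₁ sin φ₂ − sin φ₁ cos φ₂ cos Δλ = 0.147884
θ = atan2(y, x) = 7.8967° → 7.8967° (mod 360°)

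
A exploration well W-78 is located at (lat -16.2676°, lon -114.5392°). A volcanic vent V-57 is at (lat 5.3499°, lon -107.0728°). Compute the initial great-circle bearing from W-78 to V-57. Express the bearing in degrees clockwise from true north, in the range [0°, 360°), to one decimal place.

Δλ = 7.4664°
y = sin Δλ · cos φ₂ = 0.129379
x = cos φ₁ sin φ₂ − sin φ₁ cos φ₂ cos Δλ = 0.366044
θ = atan2(y, x) = 19.4660° → 19.4660° (mod 360°)

19.5°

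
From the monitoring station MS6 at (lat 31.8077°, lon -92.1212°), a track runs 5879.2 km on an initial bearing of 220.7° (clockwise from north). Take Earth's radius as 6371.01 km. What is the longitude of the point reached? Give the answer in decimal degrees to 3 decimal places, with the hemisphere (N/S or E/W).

124.137°W

δ = d/R = 5879.2/6371.01 = 0.922805 rad
φ₂ = arcsin(sin φ₁ cos δ + cos φ₁ sin δ cos θ)
   = arcsin(0.52707·0.60359 + 0.84982·0.79730·-0.75813) = -11.27687°
λ₂ = λ₁ + atan2(sin θ sin δ cos φ₁, cos δ − sin φ₁ sin φ₂) = -124.13692°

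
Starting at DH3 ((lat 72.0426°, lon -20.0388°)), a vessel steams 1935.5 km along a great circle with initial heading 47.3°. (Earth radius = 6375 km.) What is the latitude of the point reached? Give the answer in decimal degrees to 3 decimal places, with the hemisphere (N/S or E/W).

75.998°N

δ = d/R = 1935.5/6375 = 0.303608 rad
φ₂ = arcsin(sin φ₁ cos δ + cos φ₁ sin δ cos θ)
   = arcsin(0.95129·0.95426 + 0.30831·0.29896·0.67816) = 75.99785°
λ₂ = λ₁ + atan2(sin θ sin δ cos φ₁, cos δ − sin φ₁ sin φ₂) = 45.20042°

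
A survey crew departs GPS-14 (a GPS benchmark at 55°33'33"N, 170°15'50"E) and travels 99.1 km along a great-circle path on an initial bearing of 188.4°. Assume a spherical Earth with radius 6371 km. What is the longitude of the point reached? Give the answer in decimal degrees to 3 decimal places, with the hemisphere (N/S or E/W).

GPS-14: φ = +55.55917°, λ = +170.26389°
δ = d/R = 99.1/6371 = 0.015555 rad
φ₂ = arcsin(sin φ₁ cos δ + cos φ₁ sin δ cos θ)
   = arcsin(0.82471·0.99988 + 0.56555·0.01555·-0.98927) = 54.67729°
λ₂ = λ₁ + atan2(sin θ sin δ cos φ₁, cos δ − sin φ₁ sin φ₂) = 170.03872°

170.039°E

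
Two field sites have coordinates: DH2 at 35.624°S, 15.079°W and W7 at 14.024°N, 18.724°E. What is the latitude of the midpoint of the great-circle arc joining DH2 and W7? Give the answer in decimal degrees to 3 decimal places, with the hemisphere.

Bx = cos φ₂ cos Δλ = 0.806188,  By = cos φ₂ sin Δλ = 0.539757
φₘ = atan2(sin φ₁ + sin φ₂, √((cos φ₁ + Bx)² + By²)) = -11.27138°
λₘ = λ₁ + atan2(By, cos φ₁ + Bx) = 3.35835°

11.271°S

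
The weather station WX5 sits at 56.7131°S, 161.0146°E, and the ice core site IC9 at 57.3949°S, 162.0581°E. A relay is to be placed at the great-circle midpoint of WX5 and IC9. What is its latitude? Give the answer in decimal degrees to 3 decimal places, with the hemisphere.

Bx = cos φ₂ cos Δλ = 0.538756,  By = cos φ₂ sin Δλ = 0.009813
φₘ = atan2(sin φ₁ + sin φ₂, √((cos φ₁ + Bx)² + By²)) = -57.05508°
λₘ = λ₁ + atan2(By, cos φ₁ + Bx) = 161.53156°

57.055°S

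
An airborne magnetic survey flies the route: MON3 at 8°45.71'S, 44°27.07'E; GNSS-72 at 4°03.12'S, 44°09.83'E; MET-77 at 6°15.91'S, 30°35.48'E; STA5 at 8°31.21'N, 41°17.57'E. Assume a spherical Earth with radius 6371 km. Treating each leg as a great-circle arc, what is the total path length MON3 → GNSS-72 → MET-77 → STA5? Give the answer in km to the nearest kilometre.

4075 km

MON3: φ = -8.76183°, λ = +44.45117°
GNSS-72: φ = -4.05200°, λ = +44.16383°
MET-77: φ = -6.26517°, λ = +30.59133°
STA5: φ = +8.52017°, λ = +41.29283°
MON3→GNSS-72: c = 0.082353 rad, d = 524.67 km
GNSS-72→MET-77: c = 0.239047 rad, d = 1522.97 km
MET-77→STA5: c = 0.318228 rad, d = 2027.43 km
Total = 524.67 + 1522.97 + 2027.43 = 4075.07 km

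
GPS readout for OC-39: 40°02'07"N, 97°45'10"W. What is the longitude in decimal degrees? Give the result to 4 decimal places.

97° + 45′/60 + 10″/3600 = 97 + 0.75000 + 0.00278 = 97.7528°

97.7528°W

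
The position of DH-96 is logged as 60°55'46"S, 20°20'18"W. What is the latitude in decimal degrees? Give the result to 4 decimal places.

60.9294°S

60° + 55′/60 + 46″/3600 = 60 + 0.91667 + 0.01278 = 60.9294°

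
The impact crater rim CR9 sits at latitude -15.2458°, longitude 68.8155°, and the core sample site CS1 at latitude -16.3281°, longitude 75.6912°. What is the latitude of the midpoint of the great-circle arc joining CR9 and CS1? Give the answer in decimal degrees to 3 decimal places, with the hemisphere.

Bx = cos φ₂ cos Δλ = 0.952766,  By = cos φ₂ sin Δλ = 0.114887
φₘ = atan2(sin φ₁ + sin φ₂, √((cos φ₁ + Bx)² + By²)) = -15.81399°
λₘ = λ₁ + atan2(By, cos φ₁ + Bx) = 72.24416°

15.814°S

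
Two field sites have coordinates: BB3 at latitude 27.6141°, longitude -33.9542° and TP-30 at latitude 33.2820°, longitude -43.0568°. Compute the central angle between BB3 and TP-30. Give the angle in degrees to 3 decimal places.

Δφ = 5.6679°,  Δλ = -9.1026°
a = sin²(Δφ/2) + cos φ₁ cos φ₂ sin²(Δλ/2) = 0.007109
c = 2·arcsin(√a) = 0.168827 rad = 9.6731°

9.673°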